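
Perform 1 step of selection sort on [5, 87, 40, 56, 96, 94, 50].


Initial: [5, 87, 40, 56, 96, 94, 50]
Step 1: min=5 at 0
  Swap: [5, 87, 40, 56, 96, 94, 50]

After 1 step: [5, 87, 40, 56, 96, 94, 50]


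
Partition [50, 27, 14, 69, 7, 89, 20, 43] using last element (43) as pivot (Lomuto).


Pivot: 43
  27 <= 43: swap -> [27, 50, 14, 69, 7, 89, 20, 43]
  14 <= 43: swap -> [27, 14, 50, 69, 7, 89, 20, 43]
  7 <= 43: swap -> [27, 14, 7, 69, 50, 89, 20, 43]
  20 <= 43: swap -> [27, 14, 7, 20, 50, 89, 69, 43]
Place pivot at 4: [27, 14, 7, 20, 43, 89, 69, 50]

Partitioned: [27, 14, 7, 20, 43, 89, 69, 50]


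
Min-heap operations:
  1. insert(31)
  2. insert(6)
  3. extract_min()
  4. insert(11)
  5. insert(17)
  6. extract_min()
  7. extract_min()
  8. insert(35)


insert(31) -> [31]
insert(6) -> [6, 31]
extract_min()->6, [31]
insert(11) -> [11, 31]
insert(17) -> [11, 31, 17]
extract_min()->11, [17, 31]
extract_min()->17, [31]
insert(35) -> [31, 35]

Final heap: [31, 35]


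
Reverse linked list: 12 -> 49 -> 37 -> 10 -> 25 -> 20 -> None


Step 1: curr=12, set curr.next=prev(None) | reversed so far: 12
Step 2: curr=49, set curr.next=prev(12) | reversed so far: 49 -> 12
Step 3: curr=37, set curr.next=prev(49) | reversed so far: 37 -> 49 -> 12
Step 4: curr=10, set curr.next=prev(37) | reversed so far: 10 -> 37 -> 49 -> 12
Step 5: curr=25, set curr.next=prev(10) | reversed so far: 25 -> 10 -> 37 -> 49 -> 12
Step 6: curr=20, set curr.next=prev(25) | reversed so far: 20 -> 25 -> 10 -> 37 -> 49 -> 12

20 -> 25 -> 10 -> 37 -> 49 -> 12 -> None


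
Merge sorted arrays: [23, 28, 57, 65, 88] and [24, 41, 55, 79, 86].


Take 23 from A
Take 24 from B
Take 28 from A
Take 41 from B
Take 55 from B
Take 57 from A
Take 65 from A
Take 79 from B
Take 86 from B

Merged: [23, 24, 28, 41, 55, 57, 65, 79, 86, 88]


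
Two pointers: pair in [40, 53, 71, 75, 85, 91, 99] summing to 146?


lo=0(40)+hi=6(99)=139
lo=1(53)+hi=6(99)=152
lo=1(53)+hi=5(91)=144
lo=2(71)+hi=5(91)=162
lo=2(71)+hi=4(85)=156
lo=2(71)+hi=3(75)=146

Yes: 71+75=146


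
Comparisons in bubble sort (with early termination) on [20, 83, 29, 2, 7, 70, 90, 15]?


Algorithm: bubble sort (with early termination)
Input: [20, 83, 29, 2, 7, 70, 90, 15]
Sorted: [2, 7, 15, 20, 29, 70, 83, 90]

27


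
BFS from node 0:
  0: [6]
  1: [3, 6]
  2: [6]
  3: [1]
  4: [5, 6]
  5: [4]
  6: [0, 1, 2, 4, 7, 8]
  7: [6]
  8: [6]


Visit 0, enqueue [6]
Visit 6, enqueue [1, 2, 4, 7, 8]
Visit 1, enqueue [3]
Visit 2, enqueue []
Visit 4, enqueue [5]
Visit 7, enqueue []
Visit 8, enqueue []
Visit 3, enqueue []
Visit 5, enqueue []

BFS order: [0, 6, 1, 2, 4, 7, 8, 3, 5]


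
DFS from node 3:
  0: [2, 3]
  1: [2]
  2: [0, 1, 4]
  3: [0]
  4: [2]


Visit 3, push [0]
Visit 0, push [2]
Visit 2, push [4, 1]
Visit 1, push []
Visit 4, push []

DFS order: [3, 0, 2, 1, 4]


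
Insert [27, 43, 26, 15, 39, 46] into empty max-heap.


Insert 27: [27]
Insert 43: [43, 27]
Insert 26: [43, 27, 26]
Insert 15: [43, 27, 26, 15]
Insert 39: [43, 39, 26, 15, 27]
Insert 46: [46, 39, 43, 15, 27, 26]

Final heap: [46, 39, 43, 15, 27, 26]


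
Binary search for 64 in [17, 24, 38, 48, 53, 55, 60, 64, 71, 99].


Step 1: lo=0, hi=9, mid=4, val=53
Step 2: lo=5, hi=9, mid=7, val=64

Found at index 7


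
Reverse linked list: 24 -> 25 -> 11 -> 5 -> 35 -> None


Step 1: curr=24, set curr.next=prev(None) | reversed so far: 24
Step 2: curr=25, set curr.next=prev(24) | reversed so far: 25 -> 24
Step 3: curr=11, set curr.next=prev(25) | reversed so far: 11 -> 25 -> 24
Step 4: curr=5, set curr.next=prev(11) | reversed so far: 5 -> 11 -> 25 -> 24
Step 5: curr=35, set curr.next=prev(5) | reversed so far: 35 -> 5 -> 11 -> 25 -> 24

35 -> 5 -> 11 -> 25 -> 24 -> None


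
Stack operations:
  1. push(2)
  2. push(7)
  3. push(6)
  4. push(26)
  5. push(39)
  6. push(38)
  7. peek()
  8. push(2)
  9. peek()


push(2) -> [2]
push(7) -> [2, 7]
push(6) -> [2, 7, 6]
push(26) -> [2, 7, 6, 26]
push(39) -> [2, 7, 6, 26, 39]
push(38) -> [2, 7, 6, 26, 39, 38]
peek()->38
push(2) -> [2, 7, 6, 26, 39, 38, 2]
peek()->2

Final stack: [2, 7, 6, 26, 39, 38, 2]


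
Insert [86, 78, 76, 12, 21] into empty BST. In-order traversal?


Insert 86: root
Insert 78: L from 86
Insert 76: L from 86 -> L from 78
Insert 12: L from 86 -> L from 78 -> L from 76
Insert 21: L from 86 -> L from 78 -> L from 76 -> R from 12

In-order: [12, 21, 76, 78, 86]


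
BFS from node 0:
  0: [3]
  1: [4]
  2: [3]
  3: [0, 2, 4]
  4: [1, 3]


Visit 0, enqueue [3]
Visit 3, enqueue [2, 4]
Visit 2, enqueue []
Visit 4, enqueue [1]
Visit 1, enqueue []

BFS order: [0, 3, 2, 4, 1]


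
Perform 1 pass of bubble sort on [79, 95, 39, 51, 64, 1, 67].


Initial: [79, 95, 39, 51, 64, 1, 67]
Pass 1: [79, 39, 51, 64, 1, 67, 95] (5 swaps)

After 1 pass: [79, 39, 51, 64, 1, 67, 95]


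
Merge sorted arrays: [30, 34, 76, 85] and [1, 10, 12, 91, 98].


Take 1 from B
Take 10 from B
Take 12 from B
Take 30 from A
Take 34 from A
Take 76 from A
Take 85 from A

Merged: [1, 10, 12, 30, 34, 76, 85, 91, 98]


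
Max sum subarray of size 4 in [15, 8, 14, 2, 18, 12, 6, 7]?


[0:4]: 39
[1:5]: 42
[2:6]: 46
[3:7]: 38
[4:8]: 43

Max: 46 at [2:6]


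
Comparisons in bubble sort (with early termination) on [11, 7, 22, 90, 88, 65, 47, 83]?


Algorithm: bubble sort (with early termination)
Input: [11, 7, 22, 90, 88, 65, 47, 83]
Sorted: [7, 11, 22, 47, 65, 83, 88, 90]

22


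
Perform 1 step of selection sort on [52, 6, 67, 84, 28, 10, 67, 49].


Initial: [52, 6, 67, 84, 28, 10, 67, 49]
Step 1: min=6 at 1
  Swap: [6, 52, 67, 84, 28, 10, 67, 49]

After 1 step: [6, 52, 67, 84, 28, 10, 67, 49]


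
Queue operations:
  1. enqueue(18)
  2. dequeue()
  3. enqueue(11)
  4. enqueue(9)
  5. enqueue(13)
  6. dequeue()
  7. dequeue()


enqueue(18) -> [18]
dequeue()->18, []
enqueue(11) -> [11]
enqueue(9) -> [11, 9]
enqueue(13) -> [11, 9, 13]
dequeue()->11, [9, 13]
dequeue()->9, [13]

Final queue: [13]


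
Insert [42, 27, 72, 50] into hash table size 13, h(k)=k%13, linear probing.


Insert 42: h=3 -> slot 3
Insert 27: h=1 -> slot 1
Insert 72: h=7 -> slot 7
Insert 50: h=11 -> slot 11

Table: [None, 27, None, 42, None, None, None, 72, None, None, None, 50, None]


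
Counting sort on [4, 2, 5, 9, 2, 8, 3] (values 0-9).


Input: [4, 2, 5, 9, 2, 8, 3]
Counts: [0, 0, 2, 1, 1, 1, 0, 0, 1, 1]

Sorted: [2, 2, 3, 4, 5, 8, 9]


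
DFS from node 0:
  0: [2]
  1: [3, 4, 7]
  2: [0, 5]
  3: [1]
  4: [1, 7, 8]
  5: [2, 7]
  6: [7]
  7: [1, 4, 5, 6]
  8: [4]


Visit 0, push [2]
Visit 2, push [5]
Visit 5, push [7]
Visit 7, push [6, 4, 1]
Visit 1, push [4, 3]
Visit 3, push []
Visit 4, push [8]
Visit 8, push []
Visit 6, push []

DFS order: [0, 2, 5, 7, 1, 3, 4, 8, 6]


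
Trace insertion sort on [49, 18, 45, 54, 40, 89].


Initial: [49, 18, 45, 54, 40, 89]
Insert 18: [18, 49, 45, 54, 40, 89]
Insert 45: [18, 45, 49, 54, 40, 89]
Insert 54: [18, 45, 49, 54, 40, 89]
Insert 40: [18, 40, 45, 49, 54, 89]
Insert 89: [18, 40, 45, 49, 54, 89]

Sorted: [18, 40, 45, 49, 54, 89]


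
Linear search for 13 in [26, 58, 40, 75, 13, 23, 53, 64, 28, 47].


i=0: 26!=13
i=1: 58!=13
i=2: 40!=13
i=3: 75!=13
i=4: 13==13 found!

Found at 4, 5 comps


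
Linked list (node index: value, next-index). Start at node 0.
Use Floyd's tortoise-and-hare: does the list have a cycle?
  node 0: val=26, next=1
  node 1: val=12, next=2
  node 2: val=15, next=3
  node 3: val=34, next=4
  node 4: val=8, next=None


Floyd's tortoise (slow, +1) and hare (fast, +2):
  init: slow=0, fast=0
  step 1: slow=1, fast=2
  step 2: slow=2, fast=4
  step 3: fast -> None, no cycle

Cycle: no


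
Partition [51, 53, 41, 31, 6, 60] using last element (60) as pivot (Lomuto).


Pivot: 60
  51 <= 60: advance i (no swap)
  53 <= 60: advance i (no swap)
  41 <= 60: advance i (no swap)
  31 <= 60: advance i (no swap)
  6 <= 60: advance i (no swap)
Place pivot at 5: [51, 53, 41, 31, 6, 60]

Partitioned: [51, 53, 41, 31, 6, 60]


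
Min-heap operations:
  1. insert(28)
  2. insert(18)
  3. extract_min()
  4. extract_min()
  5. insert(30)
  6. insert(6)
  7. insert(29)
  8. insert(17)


insert(28) -> [28]
insert(18) -> [18, 28]
extract_min()->18, [28]
extract_min()->28, []
insert(30) -> [30]
insert(6) -> [6, 30]
insert(29) -> [6, 30, 29]
insert(17) -> [6, 17, 29, 30]

Final heap: [6, 17, 29, 30]


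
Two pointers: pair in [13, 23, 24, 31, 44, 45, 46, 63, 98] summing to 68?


lo=0(13)+hi=8(98)=111
lo=0(13)+hi=7(63)=76
lo=0(13)+hi=6(46)=59
lo=1(23)+hi=6(46)=69
lo=1(23)+hi=5(45)=68

Yes: 23+45=68


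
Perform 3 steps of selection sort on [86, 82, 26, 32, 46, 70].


Initial: [86, 82, 26, 32, 46, 70]
Step 1: min=26 at 2
  Swap: [26, 82, 86, 32, 46, 70]
Step 2: min=32 at 3
  Swap: [26, 32, 86, 82, 46, 70]
Step 3: min=46 at 4
  Swap: [26, 32, 46, 82, 86, 70]

After 3 steps: [26, 32, 46, 82, 86, 70]


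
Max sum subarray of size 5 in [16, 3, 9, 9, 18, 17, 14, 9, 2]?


[0:5]: 55
[1:6]: 56
[2:7]: 67
[3:8]: 67
[4:9]: 60

Max: 67 at [2:7]


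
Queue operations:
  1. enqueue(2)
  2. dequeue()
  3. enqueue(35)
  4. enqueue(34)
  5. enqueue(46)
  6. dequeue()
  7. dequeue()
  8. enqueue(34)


enqueue(2) -> [2]
dequeue()->2, []
enqueue(35) -> [35]
enqueue(34) -> [35, 34]
enqueue(46) -> [35, 34, 46]
dequeue()->35, [34, 46]
dequeue()->34, [46]
enqueue(34) -> [46, 34]

Final queue: [46, 34]


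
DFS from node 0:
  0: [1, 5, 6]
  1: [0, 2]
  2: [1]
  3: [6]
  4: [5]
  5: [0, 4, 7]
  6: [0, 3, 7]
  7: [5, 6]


Visit 0, push [6, 5, 1]
Visit 1, push [2]
Visit 2, push []
Visit 5, push [7, 4]
Visit 4, push []
Visit 7, push [6]
Visit 6, push [3]
Visit 3, push []

DFS order: [0, 1, 2, 5, 4, 7, 6, 3]


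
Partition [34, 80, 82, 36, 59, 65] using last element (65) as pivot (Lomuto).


Pivot: 65
  34 <= 65: advance i (no swap)
  36 <= 65: swap -> [34, 36, 82, 80, 59, 65]
  59 <= 65: swap -> [34, 36, 59, 80, 82, 65]
Place pivot at 3: [34, 36, 59, 65, 82, 80]

Partitioned: [34, 36, 59, 65, 82, 80]


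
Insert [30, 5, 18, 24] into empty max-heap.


Insert 30: [30]
Insert 5: [30, 5]
Insert 18: [30, 5, 18]
Insert 24: [30, 24, 18, 5]

Final heap: [30, 24, 18, 5]


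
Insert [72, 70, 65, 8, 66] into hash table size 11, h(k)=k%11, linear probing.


Insert 72: h=6 -> slot 6
Insert 70: h=4 -> slot 4
Insert 65: h=10 -> slot 10
Insert 8: h=8 -> slot 8
Insert 66: h=0 -> slot 0

Table: [66, None, None, None, 70, None, 72, None, 8, None, 65]


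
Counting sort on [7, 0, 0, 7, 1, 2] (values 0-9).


Input: [7, 0, 0, 7, 1, 2]
Counts: [2, 1, 1, 0, 0, 0, 0, 2, 0, 0]

Sorted: [0, 0, 1, 2, 7, 7]


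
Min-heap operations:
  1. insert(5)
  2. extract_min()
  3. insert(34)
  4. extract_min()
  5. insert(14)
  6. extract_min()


insert(5) -> [5]
extract_min()->5, []
insert(34) -> [34]
extract_min()->34, []
insert(14) -> [14]
extract_min()->14, []

Final heap: []


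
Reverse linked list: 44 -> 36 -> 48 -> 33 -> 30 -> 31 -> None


Step 1: curr=44, set curr.next=prev(None) | reversed so far: 44
Step 2: curr=36, set curr.next=prev(44) | reversed so far: 36 -> 44
Step 3: curr=48, set curr.next=prev(36) | reversed so far: 48 -> 36 -> 44
Step 4: curr=33, set curr.next=prev(48) | reversed so far: 33 -> 48 -> 36 -> 44
Step 5: curr=30, set curr.next=prev(33) | reversed so far: 30 -> 33 -> 48 -> 36 -> 44
Step 6: curr=31, set curr.next=prev(30) | reversed so far: 31 -> 30 -> 33 -> 48 -> 36 -> 44

31 -> 30 -> 33 -> 48 -> 36 -> 44 -> None


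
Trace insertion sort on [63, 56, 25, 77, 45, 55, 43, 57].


Initial: [63, 56, 25, 77, 45, 55, 43, 57]
Insert 56: [56, 63, 25, 77, 45, 55, 43, 57]
Insert 25: [25, 56, 63, 77, 45, 55, 43, 57]
Insert 77: [25, 56, 63, 77, 45, 55, 43, 57]
Insert 45: [25, 45, 56, 63, 77, 55, 43, 57]
Insert 55: [25, 45, 55, 56, 63, 77, 43, 57]
Insert 43: [25, 43, 45, 55, 56, 63, 77, 57]
Insert 57: [25, 43, 45, 55, 56, 57, 63, 77]

Sorted: [25, 43, 45, 55, 56, 57, 63, 77]


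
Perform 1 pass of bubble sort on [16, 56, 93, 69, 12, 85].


Initial: [16, 56, 93, 69, 12, 85]
Pass 1: [16, 56, 69, 12, 85, 93] (3 swaps)

After 1 pass: [16, 56, 69, 12, 85, 93]


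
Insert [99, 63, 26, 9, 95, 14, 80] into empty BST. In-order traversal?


Insert 99: root
Insert 63: L from 99
Insert 26: L from 99 -> L from 63
Insert 9: L from 99 -> L from 63 -> L from 26
Insert 95: L from 99 -> R from 63
Insert 14: L from 99 -> L from 63 -> L from 26 -> R from 9
Insert 80: L from 99 -> R from 63 -> L from 95

In-order: [9, 14, 26, 63, 80, 95, 99]


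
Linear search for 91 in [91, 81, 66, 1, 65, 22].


i=0: 91==91 found!

Found at 0, 1 comps


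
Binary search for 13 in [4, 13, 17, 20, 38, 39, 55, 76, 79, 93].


Step 1: lo=0, hi=9, mid=4, val=38
Step 2: lo=0, hi=3, mid=1, val=13

Found at index 1


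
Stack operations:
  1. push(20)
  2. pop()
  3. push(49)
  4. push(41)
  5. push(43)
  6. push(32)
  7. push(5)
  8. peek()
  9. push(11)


push(20) -> [20]
pop()->20, []
push(49) -> [49]
push(41) -> [49, 41]
push(43) -> [49, 41, 43]
push(32) -> [49, 41, 43, 32]
push(5) -> [49, 41, 43, 32, 5]
peek()->5
push(11) -> [49, 41, 43, 32, 5, 11]

Final stack: [49, 41, 43, 32, 5, 11]


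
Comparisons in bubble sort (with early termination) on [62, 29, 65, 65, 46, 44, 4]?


Algorithm: bubble sort (with early termination)
Input: [62, 29, 65, 65, 46, 44, 4]
Sorted: [4, 29, 44, 46, 62, 65, 65]

21


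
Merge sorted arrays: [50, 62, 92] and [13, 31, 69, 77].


Take 13 from B
Take 31 from B
Take 50 from A
Take 62 from A
Take 69 from B
Take 77 from B

Merged: [13, 31, 50, 62, 69, 77, 92]


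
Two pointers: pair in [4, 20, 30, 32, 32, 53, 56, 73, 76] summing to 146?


lo=0(4)+hi=8(76)=80
lo=1(20)+hi=8(76)=96
lo=2(30)+hi=8(76)=106
lo=3(32)+hi=8(76)=108
lo=4(32)+hi=8(76)=108
lo=5(53)+hi=8(76)=129
lo=6(56)+hi=8(76)=132
lo=7(73)+hi=8(76)=149

No pair found


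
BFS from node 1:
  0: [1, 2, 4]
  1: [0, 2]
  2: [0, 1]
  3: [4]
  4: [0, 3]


Visit 1, enqueue [0, 2]
Visit 0, enqueue [4]
Visit 2, enqueue []
Visit 4, enqueue [3]
Visit 3, enqueue []

BFS order: [1, 0, 2, 4, 3]


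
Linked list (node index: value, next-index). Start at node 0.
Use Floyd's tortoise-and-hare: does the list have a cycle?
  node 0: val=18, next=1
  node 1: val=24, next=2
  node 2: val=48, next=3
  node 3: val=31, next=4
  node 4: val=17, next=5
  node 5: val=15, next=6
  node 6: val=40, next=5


Floyd's tortoise (slow, +1) and hare (fast, +2):
  init: slow=0, fast=0
  step 1: slow=1, fast=2
  step 2: slow=2, fast=4
  step 3: slow=3, fast=6
  step 4: slow=4, fast=6
  step 5: slow=5, fast=6
  step 6: slow=6, fast=6
  slow == fast at node 6: cycle detected

Cycle: yes


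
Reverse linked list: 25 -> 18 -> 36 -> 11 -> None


Step 1: curr=25, set curr.next=prev(None) | reversed so far: 25
Step 2: curr=18, set curr.next=prev(25) | reversed so far: 18 -> 25
Step 3: curr=36, set curr.next=prev(18) | reversed so far: 36 -> 18 -> 25
Step 4: curr=11, set curr.next=prev(36) | reversed so far: 11 -> 36 -> 18 -> 25

11 -> 36 -> 18 -> 25 -> None


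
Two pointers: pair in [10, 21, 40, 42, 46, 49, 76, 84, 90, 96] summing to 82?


lo=0(10)+hi=9(96)=106
lo=0(10)+hi=8(90)=100
lo=0(10)+hi=7(84)=94
lo=0(10)+hi=6(76)=86
lo=0(10)+hi=5(49)=59
lo=1(21)+hi=5(49)=70
lo=2(40)+hi=5(49)=89
lo=2(40)+hi=4(46)=86
lo=2(40)+hi=3(42)=82

Yes: 40+42=82


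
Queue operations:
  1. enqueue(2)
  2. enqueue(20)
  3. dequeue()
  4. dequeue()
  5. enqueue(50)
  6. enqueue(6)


enqueue(2) -> [2]
enqueue(20) -> [2, 20]
dequeue()->2, [20]
dequeue()->20, []
enqueue(50) -> [50]
enqueue(6) -> [50, 6]

Final queue: [50, 6]


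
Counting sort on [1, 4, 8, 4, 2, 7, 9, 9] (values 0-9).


Input: [1, 4, 8, 4, 2, 7, 9, 9]
Counts: [0, 1, 1, 0, 2, 0, 0, 1, 1, 2]

Sorted: [1, 2, 4, 4, 7, 8, 9, 9]


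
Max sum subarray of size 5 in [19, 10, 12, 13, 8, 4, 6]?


[0:5]: 62
[1:6]: 47
[2:7]: 43

Max: 62 at [0:5]


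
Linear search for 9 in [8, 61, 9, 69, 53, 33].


i=0: 8!=9
i=1: 61!=9
i=2: 9==9 found!

Found at 2, 3 comps


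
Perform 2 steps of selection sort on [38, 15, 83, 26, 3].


Initial: [38, 15, 83, 26, 3]
Step 1: min=3 at 4
  Swap: [3, 15, 83, 26, 38]
Step 2: min=15 at 1
  Swap: [3, 15, 83, 26, 38]

After 2 steps: [3, 15, 83, 26, 38]


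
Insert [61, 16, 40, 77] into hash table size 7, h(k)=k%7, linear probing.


Insert 61: h=5 -> slot 5
Insert 16: h=2 -> slot 2
Insert 40: h=5, 1 probes -> slot 6
Insert 77: h=0 -> slot 0

Table: [77, None, 16, None, None, 61, 40]


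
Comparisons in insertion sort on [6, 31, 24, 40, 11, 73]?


Algorithm: insertion sort
Input: [6, 31, 24, 40, 11, 73]
Sorted: [6, 11, 24, 31, 40, 73]

9


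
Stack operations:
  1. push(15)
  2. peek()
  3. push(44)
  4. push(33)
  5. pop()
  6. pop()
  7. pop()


push(15) -> [15]
peek()->15
push(44) -> [15, 44]
push(33) -> [15, 44, 33]
pop()->33, [15, 44]
pop()->44, [15]
pop()->15, []

Final stack: []


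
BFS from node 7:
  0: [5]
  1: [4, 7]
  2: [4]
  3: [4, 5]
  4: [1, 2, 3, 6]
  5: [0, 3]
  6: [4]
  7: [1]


Visit 7, enqueue [1]
Visit 1, enqueue [4]
Visit 4, enqueue [2, 3, 6]
Visit 2, enqueue []
Visit 3, enqueue [5]
Visit 6, enqueue []
Visit 5, enqueue [0]
Visit 0, enqueue []

BFS order: [7, 1, 4, 2, 3, 6, 5, 0]


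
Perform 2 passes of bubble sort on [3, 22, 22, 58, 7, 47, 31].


Initial: [3, 22, 22, 58, 7, 47, 31]
Pass 1: [3, 22, 22, 7, 47, 31, 58] (3 swaps)
Pass 2: [3, 22, 7, 22, 31, 47, 58] (2 swaps)

After 2 passes: [3, 22, 7, 22, 31, 47, 58]


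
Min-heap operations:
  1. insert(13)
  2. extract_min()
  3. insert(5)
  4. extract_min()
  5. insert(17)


insert(13) -> [13]
extract_min()->13, []
insert(5) -> [5]
extract_min()->5, []
insert(17) -> [17]

Final heap: [17]


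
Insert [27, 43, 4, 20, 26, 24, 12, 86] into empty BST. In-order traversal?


Insert 27: root
Insert 43: R from 27
Insert 4: L from 27
Insert 20: L from 27 -> R from 4
Insert 26: L from 27 -> R from 4 -> R from 20
Insert 24: L from 27 -> R from 4 -> R from 20 -> L from 26
Insert 12: L from 27 -> R from 4 -> L from 20
Insert 86: R from 27 -> R from 43

In-order: [4, 12, 20, 24, 26, 27, 43, 86]


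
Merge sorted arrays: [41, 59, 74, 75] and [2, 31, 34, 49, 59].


Take 2 from B
Take 31 from B
Take 34 from B
Take 41 from A
Take 49 from B
Take 59 from A
Take 59 from B

Merged: [2, 31, 34, 41, 49, 59, 59, 74, 75]


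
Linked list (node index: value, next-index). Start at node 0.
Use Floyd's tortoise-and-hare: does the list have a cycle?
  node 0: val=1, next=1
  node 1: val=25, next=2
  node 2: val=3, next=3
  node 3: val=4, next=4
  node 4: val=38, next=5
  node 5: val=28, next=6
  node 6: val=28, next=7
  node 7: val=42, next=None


Floyd's tortoise (slow, +1) and hare (fast, +2):
  init: slow=0, fast=0
  step 1: slow=1, fast=2
  step 2: slow=2, fast=4
  step 3: slow=3, fast=6
  step 4: fast 6->7->None, no cycle

Cycle: no


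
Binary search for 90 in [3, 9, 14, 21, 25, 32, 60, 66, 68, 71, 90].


Step 1: lo=0, hi=10, mid=5, val=32
Step 2: lo=6, hi=10, mid=8, val=68
Step 3: lo=9, hi=10, mid=9, val=71
Step 4: lo=10, hi=10, mid=10, val=90

Found at index 10


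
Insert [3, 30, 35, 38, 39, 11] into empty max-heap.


Insert 3: [3]
Insert 30: [30, 3]
Insert 35: [35, 3, 30]
Insert 38: [38, 35, 30, 3]
Insert 39: [39, 38, 30, 3, 35]
Insert 11: [39, 38, 30, 3, 35, 11]

Final heap: [39, 38, 30, 3, 35, 11]


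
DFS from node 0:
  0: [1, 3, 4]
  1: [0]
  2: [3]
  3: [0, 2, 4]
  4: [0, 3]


Visit 0, push [4, 3, 1]
Visit 1, push []
Visit 3, push [4, 2]
Visit 2, push []
Visit 4, push []

DFS order: [0, 1, 3, 2, 4]


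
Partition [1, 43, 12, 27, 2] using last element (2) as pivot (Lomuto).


Pivot: 2
  1 <= 2: advance i (no swap)
Place pivot at 1: [1, 2, 12, 27, 43]

Partitioned: [1, 2, 12, 27, 43]


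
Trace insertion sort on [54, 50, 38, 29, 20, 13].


Initial: [54, 50, 38, 29, 20, 13]
Insert 50: [50, 54, 38, 29, 20, 13]
Insert 38: [38, 50, 54, 29, 20, 13]
Insert 29: [29, 38, 50, 54, 20, 13]
Insert 20: [20, 29, 38, 50, 54, 13]
Insert 13: [13, 20, 29, 38, 50, 54]

Sorted: [13, 20, 29, 38, 50, 54]


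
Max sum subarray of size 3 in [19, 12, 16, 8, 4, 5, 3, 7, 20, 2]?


[0:3]: 47
[1:4]: 36
[2:5]: 28
[3:6]: 17
[4:7]: 12
[5:8]: 15
[6:9]: 30
[7:10]: 29

Max: 47 at [0:3]


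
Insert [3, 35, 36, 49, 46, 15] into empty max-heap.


Insert 3: [3]
Insert 35: [35, 3]
Insert 36: [36, 3, 35]
Insert 49: [49, 36, 35, 3]
Insert 46: [49, 46, 35, 3, 36]
Insert 15: [49, 46, 35, 3, 36, 15]

Final heap: [49, 46, 35, 3, 36, 15]


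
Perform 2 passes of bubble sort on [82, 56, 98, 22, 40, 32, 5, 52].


Initial: [82, 56, 98, 22, 40, 32, 5, 52]
Pass 1: [56, 82, 22, 40, 32, 5, 52, 98] (6 swaps)
Pass 2: [56, 22, 40, 32, 5, 52, 82, 98] (5 swaps)

After 2 passes: [56, 22, 40, 32, 5, 52, 82, 98]


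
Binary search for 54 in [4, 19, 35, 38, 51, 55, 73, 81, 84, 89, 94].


Step 1: lo=0, hi=10, mid=5, val=55
Step 2: lo=0, hi=4, mid=2, val=35
Step 3: lo=3, hi=4, mid=3, val=38
Step 4: lo=4, hi=4, mid=4, val=51

Not found


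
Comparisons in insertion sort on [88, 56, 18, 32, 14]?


Algorithm: insertion sort
Input: [88, 56, 18, 32, 14]
Sorted: [14, 18, 32, 56, 88]

10


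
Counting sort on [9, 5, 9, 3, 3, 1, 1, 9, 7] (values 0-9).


Input: [9, 5, 9, 3, 3, 1, 1, 9, 7]
Counts: [0, 2, 0, 2, 0, 1, 0, 1, 0, 3]

Sorted: [1, 1, 3, 3, 5, 7, 9, 9, 9]


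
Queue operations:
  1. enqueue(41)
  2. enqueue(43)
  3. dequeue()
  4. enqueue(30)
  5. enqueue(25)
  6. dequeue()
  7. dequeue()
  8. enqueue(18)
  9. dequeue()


enqueue(41) -> [41]
enqueue(43) -> [41, 43]
dequeue()->41, [43]
enqueue(30) -> [43, 30]
enqueue(25) -> [43, 30, 25]
dequeue()->43, [30, 25]
dequeue()->30, [25]
enqueue(18) -> [25, 18]
dequeue()->25, [18]

Final queue: [18]


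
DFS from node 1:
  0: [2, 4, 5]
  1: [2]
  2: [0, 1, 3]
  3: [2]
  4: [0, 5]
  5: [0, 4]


Visit 1, push [2]
Visit 2, push [3, 0]
Visit 0, push [5, 4]
Visit 4, push [5]
Visit 5, push []
Visit 3, push []

DFS order: [1, 2, 0, 4, 5, 3]


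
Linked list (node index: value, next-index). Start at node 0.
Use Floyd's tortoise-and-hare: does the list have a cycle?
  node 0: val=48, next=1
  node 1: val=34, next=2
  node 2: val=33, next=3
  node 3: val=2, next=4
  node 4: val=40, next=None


Floyd's tortoise (slow, +1) and hare (fast, +2):
  init: slow=0, fast=0
  step 1: slow=1, fast=2
  step 2: slow=2, fast=4
  step 3: fast -> None, no cycle

Cycle: no


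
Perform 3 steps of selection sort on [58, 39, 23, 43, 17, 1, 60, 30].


Initial: [58, 39, 23, 43, 17, 1, 60, 30]
Step 1: min=1 at 5
  Swap: [1, 39, 23, 43, 17, 58, 60, 30]
Step 2: min=17 at 4
  Swap: [1, 17, 23, 43, 39, 58, 60, 30]
Step 3: min=23 at 2
  Swap: [1, 17, 23, 43, 39, 58, 60, 30]

After 3 steps: [1, 17, 23, 43, 39, 58, 60, 30]


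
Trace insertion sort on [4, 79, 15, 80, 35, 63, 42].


Initial: [4, 79, 15, 80, 35, 63, 42]
Insert 79: [4, 79, 15, 80, 35, 63, 42]
Insert 15: [4, 15, 79, 80, 35, 63, 42]
Insert 80: [4, 15, 79, 80, 35, 63, 42]
Insert 35: [4, 15, 35, 79, 80, 63, 42]
Insert 63: [4, 15, 35, 63, 79, 80, 42]
Insert 42: [4, 15, 35, 42, 63, 79, 80]

Sorted: [4, 15, 35, 42, 63, 79, 80]


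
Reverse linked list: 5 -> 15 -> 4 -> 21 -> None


Step 1: curr=5, set curr.next=prev(None) | reversed so far: 5
Step 2: curr=15, set curr.next=prev(5) | reversed so far: 15 -> 5
Step 3: curr=4, set curr.next=prev(15) | reversed so far: 4 -> 15 -> 5
Step 4: curr=21, set curr.next=prev(4) | reversed so far: 21 -> 4 -> 15 -> 5

21 -> 4 -> 15 -> 5 -> None


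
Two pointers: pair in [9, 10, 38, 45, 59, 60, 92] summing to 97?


lo=0(9)+hi=6(92)=101
lo=0(9)+hi=5(60)=69
lo=1(10)+hi=5(60)=70
lo=2(38)+hi=5(60)=98
lo=2(38)+hi=4(59)=97

Yes: 38+59=97


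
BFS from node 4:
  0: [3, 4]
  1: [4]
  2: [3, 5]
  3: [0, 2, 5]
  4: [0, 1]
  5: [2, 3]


Visit 4, enqueue [0, 1]
Visit 0, enqueue [3]
Visit 1, enqueue []
Visit 3, enqueue [2, 5]
Visit 2, enqueue []
Visit 5, enqueue []

BFS order: [4, 0, 1, 3, 2, 5]


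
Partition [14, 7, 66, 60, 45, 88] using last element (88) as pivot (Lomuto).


Pivot: 88
  14 <= 88: advance i (no swap)
  7 <= 88: advance i (no swap)
  66 <= 88: advance i (no swap)
  60 <= 88: advance i (no swap)
  45 <= 88: advance i (no swap)
Place pivot at 5: [14, 7, 66, 60, 45, 88]

Partitioned: [14, 7, 66, 60, 45, 88]


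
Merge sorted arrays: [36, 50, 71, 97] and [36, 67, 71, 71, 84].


Take 36 from A
Take 36 from B
Take 50 from A
Take 67 from B
Take 71 from A
Take 71 from B
Take 71 from B
Take 84 from B

Merged: [36, 36, 50, 67, 71, 71, 71, 84, 97]


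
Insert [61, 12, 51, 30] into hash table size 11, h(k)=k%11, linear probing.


Insert 61: h=6 -> slot 6
Insert 12: h=1 -> slot 1
Insert 51: h=7 -> slot 7
Insert 30: h=8 -> slot 8

Table: [None, 12, None, None, None, None, 61, 51, 30, None, None]


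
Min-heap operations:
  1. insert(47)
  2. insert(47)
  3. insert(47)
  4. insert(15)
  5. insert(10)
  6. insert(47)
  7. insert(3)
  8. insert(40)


insert(47) -> [47]
insert(47) -> [47, 47]
insert(47) -> [47, 47, 47]
insert(15) -> [15, 47, 47, 47]
insert(10) -> [10, 15, 47, 47, 47]
insert(47) -> [10, 15, 47, 47, 47, 47]
insert(3) -> [3, 15, 10, 47, 47, 47, 47]
insert(40) -> [3, 15, 10, 40, 47, 47, 47, 47]

Final heap: [3, 15, 10, 40, 47, 47, 47, 47]


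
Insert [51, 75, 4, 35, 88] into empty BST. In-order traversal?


Insert 51: root
Insert 75: R from 51
Insert 4: L from 51
Insert 35: L from 51 -> R from 4
Insert 88: R from 51 -> R from 75

In-order: [4, 35, 51, 75, 88]


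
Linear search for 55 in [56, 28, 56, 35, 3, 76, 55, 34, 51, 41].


i=0: 56!=55
i=1: 28!=55
i=2: 56!=55
i=3: 35!=55
i=4: 3!=55
i=5: 76!=55
i=6: 55==55 found!

Found at 6, 7 comps


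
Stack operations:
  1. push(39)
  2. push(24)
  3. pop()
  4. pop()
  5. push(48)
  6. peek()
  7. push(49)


push(39) -> [39]
push(24) -> [39, 24]
pop()->24, [39]
pop()->39, []
push(48) -> [48]
peek()->48
push(49) -> [48, 49]

Final stack: [48, 49]


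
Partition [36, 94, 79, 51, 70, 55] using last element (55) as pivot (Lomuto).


Pivot: 55
  36 <= 55: advance i (no swap)
  51 <= 55: swap -> [36, 51, 79, 94, 70, 55]
Place pivot at 2: [36, 51, 55, 94, 70, 79]

Partitioned: [36, 51, 55, 94, 70, 79]


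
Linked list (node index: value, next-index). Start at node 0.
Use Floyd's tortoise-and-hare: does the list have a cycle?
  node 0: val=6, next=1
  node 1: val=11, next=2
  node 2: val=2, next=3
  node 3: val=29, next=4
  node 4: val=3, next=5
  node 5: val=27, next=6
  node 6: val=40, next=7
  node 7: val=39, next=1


Floyd's tortoise (slow, +1) and hare (fast, +2):
  init: slow=0, fast=0
  step 1: slow=1, fast=2
  step 2: slow=2, fast=4
  step 3: slow=3, fast=6
  step 4: slow=4, fast=1
  step 5: slow=5, fast=3
  step 6: slow=6, fast=5
  step 7: slow=7, fast=7
  slow == fast at node 7: cycle detected

Cycle: yes


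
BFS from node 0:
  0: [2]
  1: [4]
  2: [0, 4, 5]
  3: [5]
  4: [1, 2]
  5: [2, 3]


Visit 0, enqueue [2]
Visit 2, enqueue [4, 5]
Visit 4, enqueue [1]
Visit 5, enqueue [3]
Visit 1, enqueue []
Visit 3, enqueue []

BFS order: [0, 2, 4, 5, 1, 3]


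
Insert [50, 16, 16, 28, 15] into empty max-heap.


Insert 50: [50]
Insert 16: [50, 16]
Insert 16: [50, 16, 16]
Insert 28: [50, 28, 16, 16]
Insert 15: [50, 28, 16, 16, 15]

Final heap: [50, 28, 16, 16, 15]


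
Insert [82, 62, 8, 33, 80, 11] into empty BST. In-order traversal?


Insert 82: root
Insert 62: L from 82
Insert 8: L from 82 -> L from 62
Insert 33: L from 82 -> L from 62 -> R from 8
Insert 80: L from 82 -> R from 62
Insert 11: L from 82 -> L from 62 -> R from 8 -> L from 33

In-order: [8, 11, 33, 62, 80, 82]


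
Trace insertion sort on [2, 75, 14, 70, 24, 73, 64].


Initial: [2, 75, 14, 70, 24, 73, 64]
Insert 75: [2, 75, 14, 70, 24, 73, 64]
Insert 14: [2, 14, 75, 70, 24, 73, 64]
Insert 70: [2, 14, 70, 75, 24, 73, 64]
Insert 24: [2, 14, 24, 70, 75, 73, 64]
Insert 73: [2, 14, 24, 70, 73, 75, 64]
Insert 64: [2, 14, 24, 64, 70, 73, 75]

Sorted: [2, 14, 24, 64, 70, 73, 75]


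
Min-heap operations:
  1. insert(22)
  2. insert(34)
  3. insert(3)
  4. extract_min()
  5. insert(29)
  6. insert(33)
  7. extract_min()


insert(22) -> [22]
insert(34) -> [22, 34]
insert(3) -> [3, 34, 22]
extract_min()->3, [22, 34]
insert(29) -> [22, 34, 29]
insert(33) -> [22, 33, 29, 34]
extract_min()->22, [29, 33, 34]

Final heap: [29, 33, 34]


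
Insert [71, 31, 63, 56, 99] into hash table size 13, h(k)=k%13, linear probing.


Insert 71: h=6 -> slot 6
Insert 31: h=5 -> slot 5
Insert 63: h=11 -> slot 11
Insert 56: h=4 -> slot 4
Insert 99: h=8 -> slot 8

Table: [None, None, None, None, 56, 31, 71, None, 99, None, None, 63, None]


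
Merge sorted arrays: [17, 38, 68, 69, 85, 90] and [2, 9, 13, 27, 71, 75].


Take 2 from B
Take 9 from B
Take 13 from B
Take 17 from A
Take 27 from B
Take 38 from A
Take 68 from A
Take 69 from A
Take 71 from B
Take 75 from B

Merged: [2, 9, 13, 17, 27, 38, 68, 69, 71, 75, 85, 90]


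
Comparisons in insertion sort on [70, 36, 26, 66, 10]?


Algorithm: insertion sort
Input: [70, 36, 26, 66, 10]
Sorted: [10, 26, 36, 66, 70]

9


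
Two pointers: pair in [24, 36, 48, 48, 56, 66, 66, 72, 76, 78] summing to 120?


lo=0(24)+hi=9(78)=102
lo=1(36)+hi=9(78)=114
lo=2(48)+hi=9(78)=126
lo=2(48)+hi=8(76)=124
lo=2(48)+hi=7(72)=120

Yes: 48+72=120


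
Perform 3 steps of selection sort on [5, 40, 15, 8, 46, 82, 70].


Initial: [5, 40, 15, 8, 46, 82, 70]
Step 1: min=5 at 0
  Swap: [5, 40, 15, 8, 46, 82, 70]
Step 2: min=8 at 3
  Swap: [5, 8, 15, 40, 46, 82, 70]
Step 3: min=15 at 2
  Swap: [5, 8, 15, 40, 46, 82, 70]

After 3 steps: [5, 8, 15, 40, 46, 82, 70]


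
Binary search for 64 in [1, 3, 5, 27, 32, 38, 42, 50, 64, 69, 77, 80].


Step 1: lo=0, hi=11, mid=5, val=38
Step 2: lo=6, hi=11, mid=8, val=64

Found at index 8


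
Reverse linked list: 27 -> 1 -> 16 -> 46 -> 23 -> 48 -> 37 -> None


Step 1: curr=27, set curr.next=prev(None) | reversed so far: 27
Step 2: curr=1, set curr.next=prev(27) | reversed so far: 1 -> 27
Step 3: curr=16, set curr.next=prev(1) | reversed so far: 16 -> 1 -> 27
Step 4: curr=46, set curr.next=prev(16) | reversed so far: 46 -> 16 -> 1 -> 27
Step 5: curr=23, set curr.next=prev(46) | reversed so far: 23 -> 46 -> 16 -> 1 -> 27
Step 6: curr=48, set curr.next=prev(23) | reversed so far: 48 -> 23 -> 46 -> 16 -> 1 -> 27
Step 7: curr=37, set curr.next=prev(48) | reversed so far: 37 -> 48 -> 23 -> 46 -> 16 -> 1 -> 27

37 -> 48 -> 23 -> 46 -> 16 -> 1 -> 27 -> None


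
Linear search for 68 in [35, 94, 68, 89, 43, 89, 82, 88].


i=0: 35!=68
i=1: 94!=68
i=2: 68==68 found!

Found at 2, 3 comps


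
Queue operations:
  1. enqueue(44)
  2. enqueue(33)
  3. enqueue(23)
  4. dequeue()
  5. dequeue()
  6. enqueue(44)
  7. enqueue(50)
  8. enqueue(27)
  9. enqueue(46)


enqueue(44) -> [44]
enqueue(33) -> [44, 33]
enqueue(23) -> [44, 33, 23]
dequeue()->44, [33, 23]
dequeue()->33, [23]
enqueue(44) -> [23, 44]
enqueue(50) -> [23, 44, 50]
enqueue(27) -> [23, 44, 50, 27]
enqueue(46) -> [23, 44, 50, 27, 46]

Final queue: [23, 44, 50, 27, 46]


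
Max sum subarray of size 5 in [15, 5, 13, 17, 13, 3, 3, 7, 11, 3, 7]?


[0:5]: 63
[1:6]: 51
[2:7]: 49
[3:8]: 43
[4:9]: 37
[5:10]: 27
[6:11]: 31

Max: 63 at [0:5]


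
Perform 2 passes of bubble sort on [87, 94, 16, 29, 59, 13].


Initial: [87, 94, 16, 29, 59, 13]
Pass 1: [87, 16, 29, 59, 13, 94] (4 swaps)
Pass 2: [16, 29, 59, 13, 87, 94] (4 swaps)

After 2 passes: [16, 29, 59, 13, 87, 94]


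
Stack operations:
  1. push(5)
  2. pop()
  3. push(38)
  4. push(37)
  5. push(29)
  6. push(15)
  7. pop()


push(5) -> [5]
pop()->5, []
push(38) -> [38]
push(37) -> [38, 37]
push(29) -> [38, 37, 29]
push(15) -> [38, 37, 29, 15]
pop()->15, [38, 37, 29]

Final stack: [38, 37, 29]


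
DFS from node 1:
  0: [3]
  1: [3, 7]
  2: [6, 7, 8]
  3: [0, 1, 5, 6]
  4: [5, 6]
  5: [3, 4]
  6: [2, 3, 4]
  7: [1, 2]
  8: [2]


Visit 1, push [7, 3]
Visit 3, push [6, 5, 0]
Visit 0, push []
Visit 5, push [4]
Visit 4, push [6]
Visit 6, push [2]
Visit 2, push [8, 7]
Visit 7, push []
Visit 8, push []

DFS order: [1, 3, 0, 5, 4, 6, 2, 7, 8]


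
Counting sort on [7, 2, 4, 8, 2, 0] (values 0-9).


Input: [7, 2, 4, 8, 2, 0]
Counts: [1, 0, 2, 0, 1, 0, 0, 1, 1, 0]

Sorted: [0, 2, 2, 4, 7, 8]


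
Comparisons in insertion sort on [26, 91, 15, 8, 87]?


Algorithm: insertion sort
Input: [26, 91, 15, 8, 87]
Sorted: [8, 15, 26, 87, 91]

8


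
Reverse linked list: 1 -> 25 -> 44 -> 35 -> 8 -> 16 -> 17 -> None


Step 1: curr=1, set curr.next=prev(None) | reversed so far: 1
Step 2: curr=25, set curr.next=prev(1) | reversed so far: 25 -> 1
Step 3: curr=44, set curr.next=prev(25) | reversed so far: 44 -> 25 -> 1
Step 4: curr=35, set curr.next=prev(44) | reversed so far: 35 -> 44 -> 25 -> 1
Step 5: curr=8, set curr.next=prev(35) | reversed so far: 8 -> 35 -> 44 -> 25 -> 1
Step 6: curr=16, set curr.next=prev(8) | reversed so far: 16 -> 8 -> 35 -> 44 -> 25 -> 1
Step 7: curr=17, set curr.next=prev(16) | reversed so far: 17 -> 16 -> 8 -> 35 -> 44 -> 25 -> 1

17 -> 16 -> 8 -> 35 -> 44 -> 25 -> 1 -> None


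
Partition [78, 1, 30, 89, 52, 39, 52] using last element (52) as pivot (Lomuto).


Pivot: 52
  1 <= 52: swap -> [1, 78, 30, 89, 52, 39, 52]
  30 <= 52: swap -> [1, 30, 78, 89, 52, 39, 52]
  52 <= 52: swap -> [1, 30, 52, 89, 78, 39, 52]
  39 <= 52: swap -> [1, 30, 52, 39, 78, 89, 52]
Place pivot at 4: [1, 30, 52, 39, 52, 89, 78]

Partitioned: [1, 30, 52, 39, 52, 89, 78]


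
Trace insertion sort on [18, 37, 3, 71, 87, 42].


Initial: [18, 37, 3, 71, 87, 42]
Insert 37: [18, 37, 3, 71, 87, 42]
Insert 3: [3, 18, 37, 71, 87, 42]
Insert 71: [3, 18, 37, 71, 87, 42]
Insert 87: [3, 18, 37, 71, 87, 42]
Insert 42: [3, 18, 37, 42, 71, 87]

Sorted: [3, 18, 37, 42, 71, 87]


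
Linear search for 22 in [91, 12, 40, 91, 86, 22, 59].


i=0: 91!=22
i=1: 12!=22
i=2: 40!=22
i=3: 91!=22
i=4: 86!=22
i=5: 22==22 found!

Found at 5, 6 comps


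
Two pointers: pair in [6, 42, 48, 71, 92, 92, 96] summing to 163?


lo=0(6)+hi=6(96)=102
lo=1(42)+hi=6(96)=138
lo=2(48)+hi=6(96)=144
lo=3(71)+hi=6(96)=167
lo=3(71)+hi=5(92)=163

Yes: 71+92=163


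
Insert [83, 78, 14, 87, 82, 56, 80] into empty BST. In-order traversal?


Insert 83: root
Insert 78: L from 83
Insert 14: L from 83 -> L from 78
Insert 87: R from 83
Insert 82: L from 83 -> R from 78
Insert 56: L from 83 -> L from 78 -> R from 14
Insert 80: L from 83 -> R from 78 -> L from 82

In-order: [14, 56, 78, 80, 82, 83, 87]


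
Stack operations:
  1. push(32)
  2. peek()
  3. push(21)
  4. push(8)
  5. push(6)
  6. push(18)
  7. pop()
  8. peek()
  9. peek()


push(32) -> [32]
peek()->32
push(21) -> [32, 21]
push(8) -> [32, 21, 8]
push(6) -> [32, 21, 8, 6]
push(18) -> [32, 21, 8, 6, 18]
pop()->18, [32, 21, 8, 6]
peek()->6
peek()->6

Final stack: [32, 21, 8, 6]


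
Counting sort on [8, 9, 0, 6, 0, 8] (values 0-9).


Input: [8, 9, 0, 6, 0, 8]
Counts: [2, 0, 0, 0, 0, 0, 1, 0, 2, 1]

Sorted: [0, 0, 6, 8, 8, 9]


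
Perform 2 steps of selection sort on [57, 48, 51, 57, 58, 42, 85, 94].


Initial: [57, 48, 51, 57, 58, 42, 85, 94]
Step 1: min=42 at 5
  Swap: [42, 48, 51, 57, 58, 57, 85, 94]
Step 2: min=48 at 1
  Swap: [42, 48, 51, 57, 58, 57, 85, 94]

After 2 steps: [42, 48, 51, 57, 58, 57, 85, 94]


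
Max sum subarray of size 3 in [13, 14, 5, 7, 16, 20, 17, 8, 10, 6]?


[0:3]: 32
[1:4]: 26
[2:5]: 28
[3:6]: 43
[4:7]: 53
[5:8]: 45
[6:9]: 35
[7:10]: 24

Max: 53 at [4:7]


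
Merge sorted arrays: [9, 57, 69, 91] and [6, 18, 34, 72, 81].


Take 6 from B
Take 9 from A
Take 18 from B
Take 34 from B
Take 57 from A
Take 69 from A
Take 72 from B
Take 81 from B

Merged: [6, 9, 18, 34, 57, 69, 72, 81, 91]


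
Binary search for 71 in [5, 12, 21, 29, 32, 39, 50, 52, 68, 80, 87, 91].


Step 1: lo=0, hi=11, mid=5, val=39
Step 2: lo=6, hi=11, mid=8, val=68
Step 3: lo=9, hi=11, mid=10, val=87
Step 4: lo=9, hi=9, mid=9, val=80

Not found


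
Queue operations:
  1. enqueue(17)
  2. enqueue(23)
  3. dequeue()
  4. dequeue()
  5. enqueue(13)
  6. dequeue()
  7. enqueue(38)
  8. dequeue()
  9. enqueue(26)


enqueue(17) -> [17]
enqueue(23) -> [17, 23]
dequeue()->17, [23]
dequeue()->23, []
enqueue(13) -> [13]
dequeue()->13, []
enqueue(38) -> [38]
dequeue()->38, []
enqueue(26) -> [26]

Final queue: [26]


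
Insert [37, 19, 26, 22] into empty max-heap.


Insert 37: [37]
Insert 19: [37, 19]
Insert 26: [37, 19, 26]
Insert 22: [37, 22, 26, 19]

Final heap: [37, 22, 26, 19]


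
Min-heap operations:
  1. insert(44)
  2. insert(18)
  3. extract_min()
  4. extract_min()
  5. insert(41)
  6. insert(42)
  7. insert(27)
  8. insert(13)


insert(44) -> [44]
insert(18) -> [18, 44]
extract_min()->18, [44]
extract_min()->44, []
insert(41) -> [41]
insert(42) -> [41, 42]
insert(27) -> [27, 42, 41]
insert(13) -> [13, 27, 41, 42]

Final heap: [13, 27, 41, 42]


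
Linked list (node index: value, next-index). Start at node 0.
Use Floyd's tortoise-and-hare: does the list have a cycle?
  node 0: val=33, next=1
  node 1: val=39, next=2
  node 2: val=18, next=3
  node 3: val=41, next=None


Floyd's tortoise (slow, +1) and hare (fast, +2):
  init: slow=0, fast=0
  step 1: slow=1, fast=2
  step 2: fast 2->3->None, no cycle

Cycle: no


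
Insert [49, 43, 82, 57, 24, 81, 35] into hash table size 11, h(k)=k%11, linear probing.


Insert 49: h=5 -> slot 5
Insert 43: h=10 -> slot 10
Insert 82: h=5, 1 probes -> slot 6
Insert 57: h=2 -> slot 2
Insert 24: h=2, 1 probes -> slot 3
Insert 81: h=4 -> slot 4
Insert 35: h=2, 5 probes -> slot 7

Table: [None, None, 57, 24, 81, 49, 82, 35, None, None, 43]


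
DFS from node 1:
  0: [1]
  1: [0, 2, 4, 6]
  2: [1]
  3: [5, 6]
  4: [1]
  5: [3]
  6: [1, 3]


Visit 1, push [6, 4, 2, 0]
Visit 0, push []
Visit 2, push []
Visit 4, push []
Visit 6, push [3]
Visit 3, push [5]
Visit 5, push []

DFS order: [1, 0, 2, 4, 6, 3, 5]


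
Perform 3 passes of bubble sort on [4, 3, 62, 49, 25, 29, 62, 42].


Initial: [4, 3, 62, 49, 25, 29, 62, 42]
Pass 1: [3, 4, 49, 25, 29, 62, 42, 62] (5 swaps)
Pass 2: [3, 4, 25, 29, 49, 42, 62, 62] (3 swaps)
Pass 3: [3, 4, 25, 29, 42, 49, 62, 62] (1 swaps)

After 3 passes: [3, 4, 25, 29, 42, 49, 62, 62]


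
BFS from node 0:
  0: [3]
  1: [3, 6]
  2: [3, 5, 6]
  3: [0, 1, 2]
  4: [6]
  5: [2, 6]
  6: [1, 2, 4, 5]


Visit 0, enqueue [3]
Visit 3, enqueue [1, 2]
Visit 1, enqueue [6]
Visit 2, enqueue [5]
Visit 6, enqueue [4]
Visit 5, enqueue []
Visit 4, enqueue []

BFS order: [0, 3, 1, 2, 6, 5, 4]


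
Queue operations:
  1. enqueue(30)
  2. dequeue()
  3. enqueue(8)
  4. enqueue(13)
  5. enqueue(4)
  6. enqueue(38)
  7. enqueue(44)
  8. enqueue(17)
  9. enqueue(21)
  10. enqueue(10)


enqueue(30) -> [30]
dequeue()->30, []
enqueue(8) -> [8]
enqueue(13) -> [8, 13]
enqueue(4) -> [8, 13, 4]
enqueue(38) -> [8, 13, 4, 38]
enqueue(44) -> [8, 13, 4, 38, 44]
enqueue(17) -> [8, 13, 4, 38, 44, 17]
enqueue(21) -> [8, 13, 4, 38, 44, 17, 21]
enqueue(10) -> [8, 13, 4, 38, 44, 17, 21, 10]

Final queue: [8, 13, 4, 38, 44, 17, 21, 10]


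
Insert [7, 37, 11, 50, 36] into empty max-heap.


Insert 7: [7]
Insert 37: [37, 7]
Insert 11: [37, 7, 11]
Insert 50: [50, 37, 11, 7]
Insert 36: [50, 37, 11, 7, 36]

Final heap: [50, 37, 11, 7, 36]


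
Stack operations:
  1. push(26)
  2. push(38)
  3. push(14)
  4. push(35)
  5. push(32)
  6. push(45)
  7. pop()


push(26) -> [26]
push(38) -> [26, 38]
push(14) -> [26, 38, 14]
push(35) -> [26, 38, 14, 35]
push(32) -> [26, 38, 14, 35, 32]
push(45) -> [26, 38, 14, 35, 32, 45]
pop()->45, [26, 38, 14, 35, 32]

Final stack: [26, 38, 14, 35, 32]


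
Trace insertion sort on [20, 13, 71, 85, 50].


Initial: [20, 13, 71, 85, 50]
Insert 13: [13, 20, 71, 85, 50]
Insert 71: [13, 20, 71, 85, 50]
Insert 85: [13, 20, 71, 85, 50]
Insert 50: [13, 20, 50, 71, 85]

Sorted: [13, 20, 50, 71, 85]


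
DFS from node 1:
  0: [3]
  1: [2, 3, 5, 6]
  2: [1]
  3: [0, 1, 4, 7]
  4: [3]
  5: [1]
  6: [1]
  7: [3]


Visit 1, push [6, 5, 3, 2]
Visit 2, push []
Visit 3, push [7, 4, 0]
Visit 0, push []
Visit 4, push []
Visit 7, push []
Visit 5, push []
Visit 6, push []

DFS order: [1, 2, 3, 0, 4, 7, 5, 6]
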